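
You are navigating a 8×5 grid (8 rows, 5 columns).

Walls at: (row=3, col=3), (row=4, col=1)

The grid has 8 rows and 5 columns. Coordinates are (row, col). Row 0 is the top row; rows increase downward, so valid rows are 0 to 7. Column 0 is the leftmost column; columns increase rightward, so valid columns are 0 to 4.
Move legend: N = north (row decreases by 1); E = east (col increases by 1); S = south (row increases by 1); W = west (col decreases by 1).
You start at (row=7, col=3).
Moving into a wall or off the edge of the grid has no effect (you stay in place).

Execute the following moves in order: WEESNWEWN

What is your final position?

Answer: Final position: (row=5, col=3)

Derivation:
Start: (row=7, col=3)
  W (west): (row=7, col=3) -> (row=7, col=2)
  E (east): (row=7, col=2) -> (row=7, col=3)
  E (east): (row=7, col=3) -> (row=7, col=4)
  S (south): blocked, stay at (row=7, col=4)
  N (north): (row=7, col=4) -> (row=6, col=4)
  W (west): (row=6, col=4) -> (row=6, col=3)
  E (east): (row=6, col=3) -> (row=6, col=4)
  W (west): (row=6, col=4) -> (row=6, col=3)
  N (north): (row=6, col=3) -> (row=5, col=3)
Final: (row=5, col=3)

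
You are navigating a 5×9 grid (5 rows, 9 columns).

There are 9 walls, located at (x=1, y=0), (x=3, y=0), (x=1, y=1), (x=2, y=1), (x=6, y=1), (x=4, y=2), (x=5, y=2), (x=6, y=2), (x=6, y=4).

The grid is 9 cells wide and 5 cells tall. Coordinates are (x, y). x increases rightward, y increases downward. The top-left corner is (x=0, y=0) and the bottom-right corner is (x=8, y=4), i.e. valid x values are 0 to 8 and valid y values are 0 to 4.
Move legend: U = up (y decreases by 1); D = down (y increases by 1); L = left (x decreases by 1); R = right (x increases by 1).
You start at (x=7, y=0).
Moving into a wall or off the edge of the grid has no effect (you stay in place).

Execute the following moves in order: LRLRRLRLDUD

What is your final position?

Answer: Final position: (x=7, y=1)

Derivation:
Start: (x=7, y=0)
  L (left): (x=7, y=0) -> (x=6, y=0)
  R (right): (x=6, y=0) -> (x=7, y=0)
  L (left): (x=7, y=0) -> (x=6, y=0)
  R (right): (x=6, y=0) -> (x=7, y=0)
  R (right): (x=7, y=0) -> (x=8, y=0)
  L (left): (x=8, y=0) -> (x=7, y=0)
  R (right): (x=7, y=0) -> (x=8, y=0)
  L (left): (x=8, y=0) -> (x=7, y=0)
  D (down): (x=7, y=0) -> (x=7, y=1)
  U (up): (x=7, y=1) -> (x=7, y=0)
  D (down): (x=7, y=0) -> (x=7, y=1)
Final: (x=7, y=1)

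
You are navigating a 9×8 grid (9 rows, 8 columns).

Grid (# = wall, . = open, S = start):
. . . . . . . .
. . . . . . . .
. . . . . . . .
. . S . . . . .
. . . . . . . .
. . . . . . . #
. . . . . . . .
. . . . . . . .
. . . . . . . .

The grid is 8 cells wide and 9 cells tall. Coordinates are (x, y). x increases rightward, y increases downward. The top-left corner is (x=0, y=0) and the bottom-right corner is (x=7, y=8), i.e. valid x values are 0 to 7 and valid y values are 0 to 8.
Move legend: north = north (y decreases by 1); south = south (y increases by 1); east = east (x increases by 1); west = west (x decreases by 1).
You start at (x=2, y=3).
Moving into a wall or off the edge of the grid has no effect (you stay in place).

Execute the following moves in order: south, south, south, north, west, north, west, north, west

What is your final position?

Answer: Final position: (x=0, y=3)

Derivation:
Start: (x=2, y=3)
  south (south): (x=2, y=3) -> (x=2, y=4)
  south (south): (x=2, y=4) -> (x=2, y=5)
  south (south): (x=2, y=5) -> (x=2, y=6)
  north (north): (x=2, y=6) -> (x=2, y=5)
  west (west): (x=2, y=5) -> (x=1, y=5)
  north (north): (x=1, y=5) -> (x=1, y=4)
  west (west): (x=1, y=4) -> (x=0, y=4)
  north (north): (x=0, y=4) -> (x=0, y=3)
  west (west): blocked, stay at (x=0, y=3)
Final: (x=0, y=3)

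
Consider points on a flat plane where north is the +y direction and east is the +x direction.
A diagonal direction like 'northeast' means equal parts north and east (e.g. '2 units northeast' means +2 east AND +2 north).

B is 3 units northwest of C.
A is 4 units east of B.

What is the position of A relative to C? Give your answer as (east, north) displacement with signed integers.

Answer: A is at (east=1, north=3) relative to C.

Derivation:
Place C at the origin (east=0, north=0).
  B is 3 units northwest of C: delta (east=-3, north=+3); B at (east=-3, north=3).
  A is 4 units east of B: delta (east=+4, north=+0); A at (east=1, north=3).
Therefore A relative to C: (east=1, north=3).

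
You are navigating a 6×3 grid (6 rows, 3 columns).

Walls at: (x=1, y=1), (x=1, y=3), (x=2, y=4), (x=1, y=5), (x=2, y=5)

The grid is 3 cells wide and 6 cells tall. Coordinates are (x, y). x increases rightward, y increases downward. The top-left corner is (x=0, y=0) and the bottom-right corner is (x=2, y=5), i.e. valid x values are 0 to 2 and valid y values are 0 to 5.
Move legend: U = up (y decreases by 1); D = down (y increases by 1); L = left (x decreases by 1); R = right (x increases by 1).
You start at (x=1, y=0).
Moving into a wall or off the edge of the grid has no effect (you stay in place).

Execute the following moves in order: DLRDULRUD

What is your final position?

Start: (x=1, y=0)
  D (down): blocked, stay at (x=1, y=0)
  L (left): (x=1, y=0) -> (x=0, y=0)
  R (right): (x=0, y=0) -> (x=1, y=0)
  D (down): blocked, stay at (x=1, y=0)
  U (up): blocked, stay at (x=1, y=0)
  L (left): (x=1, y=0) -> (x=0, y=0)
  R (right): (x=0, y=0) -> (x=1, y=0)
  U (up): blocked, stay at (x=1, y=0)
  D (down): blocked, stay at (x=1, y=0)
Final: (x=1, y=0)

Answer: Final position: (x=1, y=0)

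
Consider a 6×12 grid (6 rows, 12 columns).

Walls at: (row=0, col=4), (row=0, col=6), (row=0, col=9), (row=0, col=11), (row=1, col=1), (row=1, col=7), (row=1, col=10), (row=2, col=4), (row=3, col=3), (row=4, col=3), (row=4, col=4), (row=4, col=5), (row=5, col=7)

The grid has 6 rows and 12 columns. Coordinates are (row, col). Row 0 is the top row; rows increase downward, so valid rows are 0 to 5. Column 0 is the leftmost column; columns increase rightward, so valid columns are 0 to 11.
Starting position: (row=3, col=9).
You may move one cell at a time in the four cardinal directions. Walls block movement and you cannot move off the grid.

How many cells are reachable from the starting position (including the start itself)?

BFS flood-fill from (row=3, col=9):
  Distance 0: (row=3, col=9)
  Distance 1: (row=2, col=9), (row=3, col=8), (row=3, col=10), (row=4, col=9)
  Distance 2: (row=1, col=9), (row=2, col=8), (row=2, col=10), (row=3, col=7), (row=3, col=11), (row=4, col=8), (row=4, col=10), (row=5, col=9)
  Distance 3: (row=1, col=8), (row=2, col=7), (row=2, col=11), (row=3, col=6), (row=4, col=7), (row=4, col=11), (row=5, col=8), (row=5, col=10)
  Distance 4: (row=0, col=8), (row=1, col=11), (row=2, col=6), (row=3, col=5), (row=4, col=6), (row=5, col=11)
  Distance 5: (row=0, col=7), (row=1, col=6), (row=2, col=5), (row=3, col=4), (row=5, col=6)
  Distance 6: (row=1, col=5), (row=5, col=5)
  Distance 7: (row=0, col=5), (row=1, col=4), (row=5, col=4)
  Distance 8: (row=1, col=3), (row=5, col=3)
  Distance 9: (row=0, col=3), (row=1, col=2), (row=2, col=3), (row=5, col=2)
  Distance 10: (row=0, col=2), (row=2, col=2), (row=4, col=2), (row=5, col=1)
  Distance 11: (row=0, col=1), (row=2, col=1), (row=3, col=2), (row=4, col=1), (row=5, col=0)
  Distance 12: (row=0, col=0), (row=2, col=0), (row=3, col=1), (row=4, col=0)
  Distance 13: (row=1, col=0), (row=3, col=0)
Total reachable: 58 (grid has 59 open cells total)

Answer: Reachable cells: 58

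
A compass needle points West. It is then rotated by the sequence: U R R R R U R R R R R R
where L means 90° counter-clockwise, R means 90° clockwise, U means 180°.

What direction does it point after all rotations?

Start: West
  U (U-turn (180°)) -> East
  R (right (90° clockwise)) -> South
  R (right (90° clockwise)) -> West
  R (right (90° clockwise)) -> North
  R (right (90° clockwise)) -> East
  U (U-turn (180°)) -> West
  R (right (90° clockwise)) -> North
  R (right (90° clockwise)) -> East
  R (right (90° clockwise)) -> South
  R (right (90° clockwise)) -> West
  R (right (90° clockwise)) -> North
  R (right (90° clockwise)) -> East
Final: East

Answer: Final heading: East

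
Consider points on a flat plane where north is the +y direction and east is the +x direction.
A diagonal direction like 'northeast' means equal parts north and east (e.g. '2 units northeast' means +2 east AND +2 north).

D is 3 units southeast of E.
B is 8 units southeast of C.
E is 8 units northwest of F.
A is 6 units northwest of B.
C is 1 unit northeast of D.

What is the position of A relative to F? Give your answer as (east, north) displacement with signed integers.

Answer: A is at (east=-2, north=4) relative to F.

Derivation:
Place F at the origin (east=0, north=0).
  E is 8 units northwest of F: delta (east=-8, north=+8); E at (east=-8, north=8).
  D is 3 units southeast of E: delta (east=+3, north=-3); D at (east=-5, north=5).
  C is 1 unit northeast of D: delta (east=+1, north=+1); C at (east=-4, north=6).
  B is 8 units southeast of C: delta (east=+8, north=-8); B at (east=4, north=-2).
  A is 6 units northwest of B: delta (east=-6, north=+6); A at (east=-2, north=4).
Therefore A relative to F: (east=-2, north=4).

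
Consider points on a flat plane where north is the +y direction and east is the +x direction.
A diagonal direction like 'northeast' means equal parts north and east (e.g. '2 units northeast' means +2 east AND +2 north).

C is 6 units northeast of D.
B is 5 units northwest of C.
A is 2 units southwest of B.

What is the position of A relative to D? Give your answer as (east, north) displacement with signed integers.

Answer: A is at (east=-1, north=9) relative to D.

Derivation:
Place D at the origin (east=0, north=0).
  C is 6 units northeast of D: delta (east=+6, north=+6); C at (east=6, north=6).
  B is 5 units northwest of C: delta (east=-5, north=+5); B at (east=1, north=11).
  A is 2 units southwest of B: delta (east=-2, north=-2); A at (east=-1, north=9).
Therefore A relative to D: (east=-1, north=9).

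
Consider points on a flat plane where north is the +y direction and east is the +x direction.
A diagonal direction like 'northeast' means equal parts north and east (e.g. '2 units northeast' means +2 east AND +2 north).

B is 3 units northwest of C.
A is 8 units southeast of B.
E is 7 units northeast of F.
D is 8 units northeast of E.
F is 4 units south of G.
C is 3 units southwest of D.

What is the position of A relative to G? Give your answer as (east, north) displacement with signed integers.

Answer: A is at (east=17, north=3) relative to G.

Derivation:
Place G at the origin (east=0, north=0).
  F is 4 units south of G: delta (east=+0, north=-4); F at (east=0, north=-4).
  E is 7 units northeast of F: delta (east=+7, north=+7); E at (east=7, north=3).
  D is 8 units northeast of E: delta (east=+8, north=+8); D at (east=15, north=11).
  C is 3 units southwest of D: delta (east=-3, north=-3); C at (east=12, north=8).
  B is 3 units northwest of C: delta (east=-3, north=+3); B at (east=9, north=11).
  A is 8 units southeast of B: delta (east=+8, north=-8); A at (east=17, north=3).
Therefore A relative to G: (east=17, north=3).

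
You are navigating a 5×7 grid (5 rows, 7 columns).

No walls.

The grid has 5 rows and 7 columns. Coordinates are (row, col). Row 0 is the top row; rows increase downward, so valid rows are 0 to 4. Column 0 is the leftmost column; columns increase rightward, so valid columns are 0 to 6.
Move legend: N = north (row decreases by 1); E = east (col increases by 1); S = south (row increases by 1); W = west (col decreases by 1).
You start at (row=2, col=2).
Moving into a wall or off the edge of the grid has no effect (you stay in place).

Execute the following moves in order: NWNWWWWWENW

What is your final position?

Answer: Final position: (row=0, col=0)

Derivation:
Start: (row=2, col=2)
  N (north): (row=2, col=2) -> (row=1, col=2)
  W (west): (row=1, col=2) -> (row=1, col=1)
  N (north): (row=1, col=1) -> (row=0, col=1)
  W (west): (row=0, col=1) -> (row=0, col=0)
  [×4]W (west): blocked, stay at (row=0, col=0)
  E (east): (row=0, col=0) -> (row=0, col=1)
  N (north): blocked, stay at (row=0, col=1)
  W (west): (row=0, col=1) -> (row=0, col=0)
Final: (row=0, col=0)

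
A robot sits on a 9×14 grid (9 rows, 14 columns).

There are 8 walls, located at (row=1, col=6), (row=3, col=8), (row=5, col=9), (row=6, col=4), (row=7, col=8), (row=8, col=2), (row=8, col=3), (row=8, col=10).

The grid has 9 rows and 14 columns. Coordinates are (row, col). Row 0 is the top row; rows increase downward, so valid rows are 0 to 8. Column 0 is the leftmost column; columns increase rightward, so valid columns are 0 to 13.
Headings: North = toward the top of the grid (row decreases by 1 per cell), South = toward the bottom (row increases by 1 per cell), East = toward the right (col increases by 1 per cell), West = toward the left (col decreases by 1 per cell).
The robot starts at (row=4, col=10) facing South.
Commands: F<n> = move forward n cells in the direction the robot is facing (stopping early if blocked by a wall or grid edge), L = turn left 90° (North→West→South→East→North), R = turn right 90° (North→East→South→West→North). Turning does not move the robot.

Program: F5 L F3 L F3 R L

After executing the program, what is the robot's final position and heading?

Start: (row=4, col=10), facing South
  F5: move forward 3/5 (blocked), now at (row=7, col=10)
  L: turn left, now facing East
  F3: move forward 3, now at (row=7, col=13)
  L: turn left, now facing North
  F3: move forward 3, now at (row=4, col=13)
  R: turn right, now facing East
  L: turn left, now facing North
Final: (row=4, col=13), facing North

Answer: Final position: (row=4, col=13), facing North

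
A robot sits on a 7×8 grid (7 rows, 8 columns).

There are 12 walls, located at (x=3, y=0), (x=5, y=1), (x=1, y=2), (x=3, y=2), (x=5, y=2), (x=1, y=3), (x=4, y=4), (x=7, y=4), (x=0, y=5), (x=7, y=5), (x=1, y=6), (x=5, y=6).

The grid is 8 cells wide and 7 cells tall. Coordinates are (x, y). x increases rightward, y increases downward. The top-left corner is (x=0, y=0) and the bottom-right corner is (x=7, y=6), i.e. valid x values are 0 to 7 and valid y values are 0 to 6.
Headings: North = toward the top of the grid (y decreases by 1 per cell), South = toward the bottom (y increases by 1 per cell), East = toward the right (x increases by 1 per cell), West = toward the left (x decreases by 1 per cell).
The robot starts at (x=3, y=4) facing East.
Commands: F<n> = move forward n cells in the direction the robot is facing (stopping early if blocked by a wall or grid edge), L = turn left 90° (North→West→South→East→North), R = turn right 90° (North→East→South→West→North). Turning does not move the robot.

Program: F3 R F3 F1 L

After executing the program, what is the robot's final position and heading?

Answer: Final position: (x=3, y=6), facing East

Derivation:
Start: (x=3, y=4), facing East
  F3: move forward 0/3 (blocked), now at (x=3, y=4)
  R: turn right, now facing South
  F3: move forward 2/3 (blocked), now at (x=3, y=6)
  F1: move forward 0/1 (blocked), now at (x=3, y=6)
  L: turn left, now facing East
Final: (x=3, y=6), facing East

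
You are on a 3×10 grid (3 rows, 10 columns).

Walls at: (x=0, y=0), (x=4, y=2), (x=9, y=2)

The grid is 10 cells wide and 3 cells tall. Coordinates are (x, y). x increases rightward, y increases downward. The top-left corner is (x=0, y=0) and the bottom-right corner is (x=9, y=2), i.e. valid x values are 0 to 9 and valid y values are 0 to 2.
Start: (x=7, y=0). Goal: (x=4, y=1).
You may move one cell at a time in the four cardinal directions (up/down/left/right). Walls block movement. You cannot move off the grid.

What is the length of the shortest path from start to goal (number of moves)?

BFS from (x=7, y=0) until reaching (x=4, y=1):
  Distance 0: (x=7, y=0)
  Distance 1: (x=6, y=0), (x=8, y=0), (x=7, y=1)
  Distance 2: (x=5, y=0), (x=9, y=0), (x=6, y=1), (x=8, y=1), (x=7, y=2)
  Distance 3: (x=4, y=0), (x=5, y=1), (x=9, y=1), (x=6, y=2), (x=8, y=2)
  Distance 4: (x=3, y=0), (x=4, y=1), (x=5, y=2)  <- goal reached here
One shortest path (4 moves): (x=7, y=0) -> (x=6, y=0) -> (x=5, y=0) -> (x=4, y=0) -> (x=4, y=1)

Answer: Shortest path length: 4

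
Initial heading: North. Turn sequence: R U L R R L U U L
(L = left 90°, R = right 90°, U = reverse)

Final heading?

Start: North
  R (right (90° clockwise)) -> East
  U (U-turn (180°)) -> West
  L (left (90° counter-clockwise)) -> South
  R (right (90° clockwise)) -> West
  R (right (90° clockwise)) -> North
  L (left (90° counter-clockwise)) -> West
  U (U-turn (180°)) -> East
  U (U-turn (180°)) -> West
  L (left (90° counter-clockwise)) -> South
Final: South

Answer: Final heading: South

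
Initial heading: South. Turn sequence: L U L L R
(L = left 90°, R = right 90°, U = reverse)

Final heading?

Answer: Final heading: South

Derivation:
Start: South
  L (left (90° counter-clockwise)) -> East
  U (U-turn (180°)) -> West
  L (left (90° counter-clockwise)) -> South
  L (left (90° counter-clockwise)) -> East
  R (right (90° clockwise)) -> South
Final: South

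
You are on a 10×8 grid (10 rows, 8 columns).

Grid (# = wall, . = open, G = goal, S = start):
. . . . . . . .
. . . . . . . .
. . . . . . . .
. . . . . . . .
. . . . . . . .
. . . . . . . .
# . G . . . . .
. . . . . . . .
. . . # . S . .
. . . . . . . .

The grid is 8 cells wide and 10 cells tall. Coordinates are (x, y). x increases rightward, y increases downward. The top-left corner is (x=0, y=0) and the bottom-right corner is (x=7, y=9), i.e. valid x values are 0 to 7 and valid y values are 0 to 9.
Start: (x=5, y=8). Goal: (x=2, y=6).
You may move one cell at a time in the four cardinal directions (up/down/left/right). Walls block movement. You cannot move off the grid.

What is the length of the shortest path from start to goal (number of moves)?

BFS from (x=5, y=8) until reaching (x=2, y=6):
  Distance 0: (x=5, y=8)
  Distance 1: (x=5, y=7), (x=4, y=8), (x=6, y=8), (x=5, y=9)
  Distance 2: (x=5, y=6), (x=4, y=7), (x=6, y=7), (x=7, y=8), (x=4, y=9), (x=6, y=9)
  Distance 3: (x=5, y=5), (x=4, y=6), (x=6, y=6), (x=3, y=7), (x=7, y=7), (x=3, y=9), (x=7, y=9)
  Distance 4: (x=5, y=4), (x=4, y=5), (x=6, y=5), (x=3, y=6), (x=7, y=6), (x=2, y=7), (x=2, y=9)
  Distance 5: (x=5, y=3), (x=4, y=4), (x=6, y=4), (x=3, y=5), (x=7, y=5), (x=2, y=6), (x=1, y=7), (x=2, y=8), (x=1, y=9)  <- goal reached here
One shortest path (5 moves): (x=5, y=8) -> (x=4, y=8) -> (x=4, y=7) -> (x=3, y=7) -> (x=2, y=7) -> (x=2, y=6)

Answer: Shortest path length: 5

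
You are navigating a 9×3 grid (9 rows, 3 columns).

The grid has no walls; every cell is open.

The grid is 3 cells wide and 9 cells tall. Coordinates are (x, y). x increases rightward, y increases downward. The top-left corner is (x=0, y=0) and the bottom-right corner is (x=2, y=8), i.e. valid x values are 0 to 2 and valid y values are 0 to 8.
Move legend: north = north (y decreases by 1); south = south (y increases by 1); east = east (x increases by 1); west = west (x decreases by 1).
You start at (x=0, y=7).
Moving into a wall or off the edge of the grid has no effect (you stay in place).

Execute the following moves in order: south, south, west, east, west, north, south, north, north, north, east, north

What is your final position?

Answer: Final position: (x=1, y=4)

Derivation:
Start: (x=0, y=7)
  south (south): (x=0, y=7) -> (x=0, y=8)
  south (south): blocked, stay at (x=0, y=8)
  west (west): blocked, stay at (x=0, y=8)
  east (east): (x=0, y=8) -> (x=1, y=8)
  west (west): (x=1, y=8) -> (x=0, y=8)
  north (north): (x=0, y=8) -> (x=0, y=7)
  south (south): (x=0, y=7) -> (x=0, y=8)
  north (north): (x=0, y=8) -> (x=0, y=7)
  north (north): (x=0, y=7) -> (x=0, y=6)
  north (north): (x=0, y=6) -> (x=0, y=5)
  east (east): (x=0, y=5) -> (x=1, y=5)
  north (north): (x=1, y=5) -> (x=1, y=4)
Final: (x=1, y=4)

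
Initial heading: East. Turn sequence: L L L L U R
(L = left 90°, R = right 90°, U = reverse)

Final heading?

Start: East
  L (left (90° counter-clockwise)) -> North
  L (left (90° counter-clockwise)) -> West
  L (left (90° counter-clockwise)) -> South
  L (left (90° counter-clockwise)) -> East
  U (U-turn (180°)) -> West
  R (right (90° clockwise)) -> North
Final: North

Answer: Final heading: North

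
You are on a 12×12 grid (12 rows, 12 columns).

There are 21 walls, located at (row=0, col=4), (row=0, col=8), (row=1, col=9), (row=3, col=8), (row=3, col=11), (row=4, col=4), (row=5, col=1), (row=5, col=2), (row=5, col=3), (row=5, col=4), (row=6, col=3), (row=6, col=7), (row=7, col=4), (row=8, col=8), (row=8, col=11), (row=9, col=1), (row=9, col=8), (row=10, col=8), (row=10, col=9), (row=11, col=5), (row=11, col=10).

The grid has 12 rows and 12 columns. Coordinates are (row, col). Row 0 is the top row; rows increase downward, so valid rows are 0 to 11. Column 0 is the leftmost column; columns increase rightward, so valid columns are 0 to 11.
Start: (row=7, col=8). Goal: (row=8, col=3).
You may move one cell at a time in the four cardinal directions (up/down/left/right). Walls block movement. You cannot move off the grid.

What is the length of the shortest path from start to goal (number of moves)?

Answer: Shortest path length: 6

Derivation:
BFS from (row=7, col=8) until reaching (row=8, col=3):
  Distance 0: (row=7, col=8)
  Distance 1: (row=6, col=8), (row=7, col=7), (row=7, col=9)
  Distance 2: (row=5, col=8), (row=6, col=9), (row=7, col=6), (row=7, col=10), (row=8, col=7), (row=8, col=9)
  Distance 3: (row=4, col=8), (row=5, col=7), (row=5, col=9), (row=6, col=6), (row=6, col=10), (row=7, col=5), (row=7, col=11), (row=8, col=6), (row=8, col=10), (row=9, col=7), (row=9, col=9)
  Distance 4: (row=4, col=7), (row=4, col=9), (row=5, col=6), (row=5, col=10), (row=6, col=5), (row=6, col=11), (row=8, col=5), (row=9, col=6), (row=9, col=10), (row=10, col=7)
  Distance 5: (row=3, col=7), (row=3, col=9), (row=4, col=6), (row=4, col=10), (row=5, col=5), (row=5, col=11), (row=6, col=4), (row=8, col=4), (row=9, col=5), (row=9, col=11), (row=10, col=6), (row=10, col=10), (row=11, col=7)
  Distance 6: (row=2, col=7), (row=2, col=9), (row=3, col=6), (row=3, col=10), (row=4, col=5), (row=4, col=11), (row=8, col=3), (row=9, col=4), (row=10, col=5), (row=10, col=11), (row=11, col=6), (row=11, col=8)  <- goal reached here
One shortest path (6 moves): (row=7, col=8) -> (row=7, col=7) -> (row=7, col=6) -> (row=7, col=5) -> (row=8, col=5) -> (row=8, col=4) -> (row=8, col=3)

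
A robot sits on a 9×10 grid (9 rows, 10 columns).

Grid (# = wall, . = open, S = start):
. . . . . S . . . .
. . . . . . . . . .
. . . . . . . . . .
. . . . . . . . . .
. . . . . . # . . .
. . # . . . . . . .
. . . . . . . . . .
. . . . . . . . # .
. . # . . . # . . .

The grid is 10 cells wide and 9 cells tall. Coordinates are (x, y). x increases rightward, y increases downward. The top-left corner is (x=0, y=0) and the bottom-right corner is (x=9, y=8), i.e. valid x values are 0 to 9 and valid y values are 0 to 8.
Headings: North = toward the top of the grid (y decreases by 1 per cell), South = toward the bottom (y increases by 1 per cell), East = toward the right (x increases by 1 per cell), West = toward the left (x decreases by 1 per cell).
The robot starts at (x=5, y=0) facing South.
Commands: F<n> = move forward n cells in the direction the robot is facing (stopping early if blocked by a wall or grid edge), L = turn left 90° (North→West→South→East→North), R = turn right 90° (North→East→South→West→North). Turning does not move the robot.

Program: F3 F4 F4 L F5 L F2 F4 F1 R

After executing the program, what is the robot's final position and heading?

Answer: Final position: (x=5, y=1), facing East

Derivation:
Start: (x=5, y=0), facing South
  F3: move forward 3, now at (x=5, y=3)
  F4: move forward 4, now at (x=5, y=7)
  F4: move forward 1/4 (blocked), now at (x=5, y=8)
  L: turn left, now facing East
  F5: move forward 0/5 (blocked), now at (x=5, y=8)
  L: turn left, now facing North
  F2: move forward 2, now at (x=5, y=6)
  F4: move forward 4, now at (x=5, y=2)
  F1: move forward 1, now at (x=5, y=1)
  R: turn right, now facing East
Final: (x=5, y=1), facing East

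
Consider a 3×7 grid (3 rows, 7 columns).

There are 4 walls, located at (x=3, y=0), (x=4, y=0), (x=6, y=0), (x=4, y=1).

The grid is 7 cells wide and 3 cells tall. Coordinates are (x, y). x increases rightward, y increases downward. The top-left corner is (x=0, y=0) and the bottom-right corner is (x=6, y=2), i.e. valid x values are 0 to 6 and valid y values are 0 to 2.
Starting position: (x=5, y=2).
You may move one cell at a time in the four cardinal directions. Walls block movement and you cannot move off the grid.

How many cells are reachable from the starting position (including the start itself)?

BFS flood-fill from (x=5, y=2):
  Distance 0: (x=5, y=2)
  Distance 1: (x=5, y=1), (x=4, y=2), (x=6, y=2)
  Distance 2: (x=5, y=0), (x=6, y=1), (x=3, y=2)
  Distance 3: (x=3, y=1), (x=2, y=2)
  Distance 4: (x=2, y=1), (x=1, y=2)
  Distance 5: (x=2, y=0), (x=1, y=1), (x=0, y=2)
  Distance 6: (x=1, y=0), (x=0, y=1)
  Distance 7: (x=0, y=0)
Total reachable: 17 (grid has 17 open cells total)

Answer: Reachable cells: 17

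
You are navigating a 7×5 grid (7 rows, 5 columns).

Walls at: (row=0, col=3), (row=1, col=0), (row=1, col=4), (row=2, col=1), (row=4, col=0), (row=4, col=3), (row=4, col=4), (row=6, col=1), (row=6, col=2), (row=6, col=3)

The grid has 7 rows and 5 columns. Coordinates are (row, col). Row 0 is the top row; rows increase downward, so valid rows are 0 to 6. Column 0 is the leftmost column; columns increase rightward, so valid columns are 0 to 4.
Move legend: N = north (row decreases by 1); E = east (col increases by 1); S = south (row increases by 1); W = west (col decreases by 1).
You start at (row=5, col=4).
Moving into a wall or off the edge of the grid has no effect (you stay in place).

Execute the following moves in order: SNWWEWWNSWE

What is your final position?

Answer: Final position: (row=5, col=1)

Derivation:
Start: (row=5, col=4)
  S (south): (row=5, col=4) -> (row=6, col=4)
  N (north): (row=6, col=4) -> (row=5, col=4)
  W (west): (row=5, col=4) -> (row=5, col=3)
  W (west): (row=5, col=3) -> (row=5, col=2)
  E (east): (row=5, col=2) -> (row=5, col=3)
  W (west): (row=5, col=3) -> (row=5, col=2)
  W (west): (row=5, col=2) -> (row=5, col=1)
  N (north): (row=5, col=1) -> (row=4, col=1)
  S (south): (row=4, col=1) -> (row=5, col=1)
  W (west): (row=5, col=1) -> (row=5, col=0)
  E (east): (row=5, col=0) -> (row=5, col=1)
Final: (row=5, col=1)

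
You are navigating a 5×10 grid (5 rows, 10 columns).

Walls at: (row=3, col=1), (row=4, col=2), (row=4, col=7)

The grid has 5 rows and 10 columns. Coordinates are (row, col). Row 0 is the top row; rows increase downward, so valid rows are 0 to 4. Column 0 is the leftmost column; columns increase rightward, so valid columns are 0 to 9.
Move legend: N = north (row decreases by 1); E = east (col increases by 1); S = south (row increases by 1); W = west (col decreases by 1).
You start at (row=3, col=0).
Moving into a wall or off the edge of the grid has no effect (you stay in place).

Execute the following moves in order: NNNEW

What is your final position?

Answer: Final position: (row=0, col=0)

Derivation:
Start: (row=3, col=0)
  N (north): (row=3, col=0) -> (row=2, col=0)
  N (north): (row=2, col=0) -> (row=1, col=0)
  N (north): (row=1, col=0) -> (row=0, col=0)
  E (east): (row=0, col=0) -> (row=0, col=1)
  W (west): (row=0, col=1) -> (row=0, col=0)
Final: (row=0, col=0)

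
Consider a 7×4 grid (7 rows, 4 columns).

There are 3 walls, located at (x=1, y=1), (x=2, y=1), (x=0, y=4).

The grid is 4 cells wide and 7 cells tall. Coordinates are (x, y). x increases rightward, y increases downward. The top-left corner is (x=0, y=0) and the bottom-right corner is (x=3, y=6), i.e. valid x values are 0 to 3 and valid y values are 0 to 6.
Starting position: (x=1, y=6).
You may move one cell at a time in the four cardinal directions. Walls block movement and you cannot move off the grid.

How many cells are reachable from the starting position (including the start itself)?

Answer: Reachable cells: 25

Derivation:
BFS flood-fill from (x=1, y=6):
  Distance 0: (x=1, y=6)
  Distance 1: (x=1, y=5), (x=0, y=6), (x=2, y=6)
  Distance 2: (x=1, y=4), (x=0, y=5), (x=2, y=5), (x=3, y=6)
  Distance 3: (x=1, y=3), (x=2, y=4), (x=3, y=5)
  Distance 4: (x=1, y=2), (x=0, y=3), (x=2, y=3), (x=3, y=4)
  Distance 5: (x=0, y=2), (x=2, y=2), (x=3, y=3)
  Distance 6: (x=0, y=1), (x=3, y=2)
  Distance 7: (x=0, y=0), (x=3, y=1)
  Distance 8: (x=1, y=0), (x=3, y=0)
  Distance 9: (x=2, y=0)
Total reachable: 25 (grid has 25 open cells total)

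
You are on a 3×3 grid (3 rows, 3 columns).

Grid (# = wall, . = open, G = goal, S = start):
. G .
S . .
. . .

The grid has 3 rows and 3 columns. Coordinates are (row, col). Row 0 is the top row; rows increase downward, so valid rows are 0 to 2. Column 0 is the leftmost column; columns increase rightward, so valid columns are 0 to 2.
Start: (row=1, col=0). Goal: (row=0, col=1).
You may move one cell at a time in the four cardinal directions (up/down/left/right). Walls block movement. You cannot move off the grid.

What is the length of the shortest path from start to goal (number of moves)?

BFS from (row=1, col=0) until reaching (row=0, col=1):
  Distance 0: (row=1, col=0)
  Distance 1: (row=0, col=0), (row=1, col=1), (row=2, col=0)
  Distance 2: (row=0, col=1), (row=1, col=2), (row=2, col=1)  <- goal reached here
One shortest path (2 moves): (row=1, col=0) -> (row=1, col=1) -> (row=0, col=1)

Answer: Shortest path length: 2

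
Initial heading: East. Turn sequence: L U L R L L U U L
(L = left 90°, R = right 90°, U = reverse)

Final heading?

Start: East
  L (left (90° counter-clockwise)) -> North
  U (U-turn (180°)) -> South
  L (left (90° counter-clockwise)) -> East
  R (right (90° clockwise)) -> South
  L (left (90° counter-clockwise)) -> East
  L (left (90° counter-clockwise)) -> North
  U (U-turn (180°)) -> South
  U (U-turn (180°)) -> North
  L (left (90° counter-clockwise)) -> West
Final: West

Answer: Final heading: West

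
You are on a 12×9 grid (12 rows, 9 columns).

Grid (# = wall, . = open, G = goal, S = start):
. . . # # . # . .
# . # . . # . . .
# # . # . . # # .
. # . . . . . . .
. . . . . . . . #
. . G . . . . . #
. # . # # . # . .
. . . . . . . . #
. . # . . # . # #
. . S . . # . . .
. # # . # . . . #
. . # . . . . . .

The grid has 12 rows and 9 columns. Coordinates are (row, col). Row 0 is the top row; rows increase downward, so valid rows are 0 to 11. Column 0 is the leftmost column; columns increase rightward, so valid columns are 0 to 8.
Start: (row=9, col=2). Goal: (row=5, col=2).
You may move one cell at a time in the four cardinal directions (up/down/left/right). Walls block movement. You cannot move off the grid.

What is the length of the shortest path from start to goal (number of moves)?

Answer: Shortest path length: 6

Derivation:
BFS from (row=9, col=2) until reaching (row=5, col=2):
  Distance 0: (row=9, col=2)
  Distance 1: (row=9, col=1), (row=9, col=3)
  Distance 2: (row=8, col=1), (row=8, col=3), (row=9, col=0), (row=9, col=4), (row=10, col=3)
  Distance 3: (row=7, col=1), (row=7, col=3), (row=8, col=0), (row=8, col=4), (row=10, col=0), (row=11, col=3)
  Distance 4: (row=7, col=0), (row=7, col=2), (row=7, col=4), (row=11, col=0), (row=11, col=4)
  Distance 5: (row=6, col=0), (row=6, col=2), (row=7, col=5), (row=11, col=1), (row=11, col=5)
  Distance 6: (row=5, col=0), (row=5, col=2), (row=6, col=5), (row=7, col=6), (row=10, col=5), (row=11, col=6)  <- goal reached here
One shortest path (6 moves): (row=9, col=2) -> (row=9, col=3) -> (row=8, col=3) -> (row=7, col=3) -> (row=7, col=2) -> (row=6, col=2) -> (row=5, col=2)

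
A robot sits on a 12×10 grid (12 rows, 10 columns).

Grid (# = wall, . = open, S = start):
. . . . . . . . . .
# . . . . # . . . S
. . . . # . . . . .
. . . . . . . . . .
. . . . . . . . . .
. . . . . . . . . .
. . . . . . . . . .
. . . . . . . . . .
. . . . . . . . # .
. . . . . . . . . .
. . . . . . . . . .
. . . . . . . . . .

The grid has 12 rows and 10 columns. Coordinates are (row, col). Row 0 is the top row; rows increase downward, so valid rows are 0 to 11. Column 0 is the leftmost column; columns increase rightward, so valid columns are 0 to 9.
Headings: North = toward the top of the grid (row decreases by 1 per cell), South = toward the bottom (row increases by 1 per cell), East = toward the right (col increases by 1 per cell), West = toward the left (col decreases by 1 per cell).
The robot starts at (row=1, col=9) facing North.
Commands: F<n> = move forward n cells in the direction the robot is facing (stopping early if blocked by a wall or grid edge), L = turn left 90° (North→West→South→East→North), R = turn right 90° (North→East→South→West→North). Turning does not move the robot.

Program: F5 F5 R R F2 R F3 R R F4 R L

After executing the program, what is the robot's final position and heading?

Start: (row=1, col=9), facing North
  F5: move forward 1/5 (blocked), now at (row=0, col=9)
  F5: move forward 0/5 (blocked), now at (row=0, col=9)
  R: turn right, now facing East
  R: turn right, now facing South
  F2: move forward 2, now at (row=2, col=9)
  R: turn right, now facing West
  F3: move forward 3, now at (row=2, col=6)
  R: turn right, now facing North
  R: turn right, now facing East
  F4: move forward 3/4 (blocked), now at (row=2, col=9)
  R: turn right, now facing South
  L: turn left, now facing East
Final: (row=2, col=9), facing East

Answer: Final position: (row=2, col=9), facing East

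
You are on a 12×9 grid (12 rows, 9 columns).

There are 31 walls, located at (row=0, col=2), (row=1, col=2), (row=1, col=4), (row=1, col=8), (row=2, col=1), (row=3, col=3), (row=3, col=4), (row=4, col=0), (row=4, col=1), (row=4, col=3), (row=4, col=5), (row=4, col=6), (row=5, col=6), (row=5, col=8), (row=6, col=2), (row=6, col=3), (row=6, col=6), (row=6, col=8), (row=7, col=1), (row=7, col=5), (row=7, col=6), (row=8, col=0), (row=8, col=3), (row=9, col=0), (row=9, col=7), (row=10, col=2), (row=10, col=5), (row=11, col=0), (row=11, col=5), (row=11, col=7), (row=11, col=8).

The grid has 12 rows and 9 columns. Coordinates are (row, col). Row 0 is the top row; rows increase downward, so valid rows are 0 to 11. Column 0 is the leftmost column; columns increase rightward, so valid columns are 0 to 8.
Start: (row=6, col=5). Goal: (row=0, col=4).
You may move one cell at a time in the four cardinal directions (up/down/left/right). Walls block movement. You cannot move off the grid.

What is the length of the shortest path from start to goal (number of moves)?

Answer: Shortest path length: 11

Derivation:
BFS from (row=6, col=5) until reaching (row=0, col=4):
  Distance 0: (row=6, col=5)
  Distance 1: (row=5, col=5), (row=6, col=4)
  Distance 2: (row=5, col=4), (row=7, col=4)
  Distance 3: (row=4, col=4), (row=5, col=3), (row=7, col=3), (row=8, col=4)
  Distance 4: (row=5, col=2), (row=7, col=2), (row=8, col=5), (row=9, col=4)
  Distance 5: (row=4, col=2), (row=5, col=1), (row=8, col=2), (row=8, col=6), (row=9, col=3), (row=9, col=5), (row=10, col=4)
  Distance 6: (row=3, col=2), (row=5, col=0), (row=6, col=1), (row=8, col=1), (row=8, col=7), (row=9, col=2), (row=9, col=6), (row=10, col=3), (row=11, col=4)
  Distance 7: (row=2, col=2), (row=3, col=1), (row=6, col=0), (row=7, col=7), (row=8, col=8), (row=9, col=1), (row=10, col=6), (row=11, col=3)
  Distance 8: (row=2, col=3), (row=3, col=0), (row=6, col=7), (row=7, col=0), (row=7, col=8), (row=9, col=8), (row=10, col=1), (row=10, col=7), (row=11, col=2), (row=11, col=6)
  Distance 9: (row=1, col=3), (row=2, col=0), (row=2, col=4), (row=5, col=7), (row=10, col=0), (row=10, col=8), (row=11, col=1)
  Distance 10: (row=0, col=3), (row=1, col=0), (row=2, col=5), (row=4, col=7)
  Distance 11: (row=0, col=0), (row=0, col=4), (row=1, col=1), (row=1, col=5), (row=2, col=6), (row=3, col=5), (row=3, col=7), (row=4, col=8)  <- goal reached here
One shortest path (11 moves): (row=6, col=5) -> (row=6, col=4) -> (row=5, col=4) -> (row=5, col=3) -> (row=5, col=2) -> (row=4, col=2) -> (row=3, col=2) -> (row=2, col=2) -> (row=2, col=3) -> (row=1, col=3) -> (row=0, col=3) -> (row=0, col=4)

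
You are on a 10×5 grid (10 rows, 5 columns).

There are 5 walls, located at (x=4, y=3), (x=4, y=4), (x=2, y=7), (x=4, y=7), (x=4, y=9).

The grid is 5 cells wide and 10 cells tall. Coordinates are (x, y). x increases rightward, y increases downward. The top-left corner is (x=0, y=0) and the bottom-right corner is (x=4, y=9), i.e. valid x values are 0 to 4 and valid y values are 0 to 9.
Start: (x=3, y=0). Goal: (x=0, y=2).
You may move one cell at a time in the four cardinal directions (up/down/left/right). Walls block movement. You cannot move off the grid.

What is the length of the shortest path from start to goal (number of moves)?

BFS from (x=3, y=0) until reaching (x=0, y=2):
  Distance 0: (x=3, y=0)
  Distance 1: (x=2, y=0), (x=4, y=0), (x=3, y=1)
  Distance 2: (x=1, y=0), (x=2, y=1), (x=4, y=1), (x=3, y=2)
  Distance 3: (x=0, y=0), (x=1, y=1), (x=2, y=2), (x=4, y=2), (x=3, y=3)
  Distance 4: (x=0, y=1), (x=1, y=2), (x=2, y=3), (x=3, y=4)
  Distance 5: (x=0, y=2), (x=1, y=3), (x=2, y=4), (x=3, y=5)  <- goal reached here
One shortest path (5 moves): (x=3, y=0) -> (x=2, y=0) -> (x=1, y=0) -> (x=0, y=0) -> (x=0, y=1) -> (x=0, y=2)

Answer: Shortest path length: 5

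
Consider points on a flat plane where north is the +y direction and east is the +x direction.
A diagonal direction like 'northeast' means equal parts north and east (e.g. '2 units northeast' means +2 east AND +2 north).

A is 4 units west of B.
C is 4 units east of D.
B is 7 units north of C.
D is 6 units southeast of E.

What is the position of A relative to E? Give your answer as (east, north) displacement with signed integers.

Answer: A is at (east=6, north=1) relative to E.

Derivation:
Place E at the origin (east=0, north=0).
  D is 6 units southeast of E: delta (east=+6, north=-6); D at (east=6, north=-6).
  C is 4 units east of D: delta (east=+4, north=+0); C at (east=10, north=-6).
  B is 7 units north of C: delta (east=+0, north=+7); B at (east=10, north=1).
  A is 4 units west of B: delta (east=-4, north=+0); A at (east=6, north=1).
Therefore A relative to E: (east=6, north=1).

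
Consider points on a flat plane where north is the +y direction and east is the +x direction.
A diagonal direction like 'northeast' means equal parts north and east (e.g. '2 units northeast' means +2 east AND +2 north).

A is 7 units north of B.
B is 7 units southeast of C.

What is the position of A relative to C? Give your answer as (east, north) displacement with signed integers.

Place C at the origin (east=0, north=0).
  B is 7 units southeast of C: delta (east=+7, north=-7); B at (east=7, north=-7).
  A is 7 units north of B: delta (east=+0, north=+7); A at (east=7, north=0).
Therefore A relative to C: (east=7, north=0).

Answer: A is at (east=7, north=0) relative to C.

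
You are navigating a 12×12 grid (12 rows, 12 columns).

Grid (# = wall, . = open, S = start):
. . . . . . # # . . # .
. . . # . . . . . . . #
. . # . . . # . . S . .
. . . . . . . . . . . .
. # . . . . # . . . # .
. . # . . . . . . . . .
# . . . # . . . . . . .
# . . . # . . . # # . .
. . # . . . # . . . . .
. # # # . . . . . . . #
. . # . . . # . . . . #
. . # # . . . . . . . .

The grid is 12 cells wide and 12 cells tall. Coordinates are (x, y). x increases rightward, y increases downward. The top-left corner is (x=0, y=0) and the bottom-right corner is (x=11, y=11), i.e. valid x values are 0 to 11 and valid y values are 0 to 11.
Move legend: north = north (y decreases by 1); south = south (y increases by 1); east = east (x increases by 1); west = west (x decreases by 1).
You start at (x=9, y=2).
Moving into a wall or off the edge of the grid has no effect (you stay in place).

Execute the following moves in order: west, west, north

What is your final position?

Start: (x=9, y=2)
  west (west): (x=9, y=2) -> (x=8, y=2)
  west (west): (x=8, y=2) -> (x=7, y=2)
  north (north): (x=7, y=2) -> (x=7, y=1)
Final: (x=7, y=1)

Answer: Final position: (x=7, y=1)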